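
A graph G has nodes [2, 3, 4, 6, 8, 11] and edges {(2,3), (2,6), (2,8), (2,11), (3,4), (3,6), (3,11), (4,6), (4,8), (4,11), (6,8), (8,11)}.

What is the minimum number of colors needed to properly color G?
χ(G) = 3

Clique number ω(G) = 3 (lower bound: χ ≥ ω).
The clique on [2, 8, 11] has size 3, forcing χ ≥ 3, and the coloring below uses 3 colors, so χ(G) = 3.
A valid 3-coloring: color 1: [6, 11]; color 2: [3, 8]; color 3: [2, 4].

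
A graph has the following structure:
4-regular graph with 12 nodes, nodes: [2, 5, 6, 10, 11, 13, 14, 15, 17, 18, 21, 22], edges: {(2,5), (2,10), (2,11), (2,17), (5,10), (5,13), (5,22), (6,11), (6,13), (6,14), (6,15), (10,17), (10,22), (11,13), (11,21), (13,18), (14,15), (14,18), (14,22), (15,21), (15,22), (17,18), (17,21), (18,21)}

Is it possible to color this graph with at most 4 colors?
A valid 4-coloring: color 1: [2, 6, 18, 22]; color 2: [5, 11, 15, 17]; color 3: [10, 13, 14, 21].
(χ(G) = 3 ≤ 4.)

Yes, G is 4-colorable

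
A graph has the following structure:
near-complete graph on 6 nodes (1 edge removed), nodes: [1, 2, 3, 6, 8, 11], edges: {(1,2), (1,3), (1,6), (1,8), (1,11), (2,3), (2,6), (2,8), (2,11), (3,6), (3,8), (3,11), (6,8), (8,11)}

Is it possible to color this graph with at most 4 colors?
The clique on vertices [1, 2, 3, 8, 11] has size 5 > 4, so it alone needs 5 colors.

No, G is not 4-colorable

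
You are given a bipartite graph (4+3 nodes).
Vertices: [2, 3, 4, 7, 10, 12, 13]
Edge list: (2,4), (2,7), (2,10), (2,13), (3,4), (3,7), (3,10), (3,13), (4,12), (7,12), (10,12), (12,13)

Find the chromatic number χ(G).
χ(G) = 2

Clique number ω(G) = 2 (lower bound: χ ≥ ω).
The graph is bipartite (no odd cycle), so 2 colors suffice: χ(G) = 2.
A valid 2-coloring: color 1: [2, 3, 12]; color 2: [4, 7, 10, 13].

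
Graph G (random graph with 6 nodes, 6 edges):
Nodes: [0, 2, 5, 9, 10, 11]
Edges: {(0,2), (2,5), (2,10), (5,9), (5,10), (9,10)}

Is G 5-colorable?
A valid 5-coloring: color 1: [0, 5, 11]; color 2: [10]; color 3: [2, 9].
(χ(G) = 3 ≤ 5.)

Yes, G is 5-colorable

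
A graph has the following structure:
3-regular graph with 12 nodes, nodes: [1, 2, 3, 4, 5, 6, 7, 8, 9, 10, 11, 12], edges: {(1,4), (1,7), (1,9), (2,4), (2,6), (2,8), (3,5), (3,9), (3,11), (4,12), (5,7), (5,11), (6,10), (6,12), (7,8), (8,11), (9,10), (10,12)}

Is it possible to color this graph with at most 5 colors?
Yes, G is 5-colorable

A valid 5-coloring: color 1: [3, 4, 7, 10]; color 2: [1, 5, 6, 8]; color 3: [2, 9, 11, 12].
(χ(G) = 3 ≤ 5.)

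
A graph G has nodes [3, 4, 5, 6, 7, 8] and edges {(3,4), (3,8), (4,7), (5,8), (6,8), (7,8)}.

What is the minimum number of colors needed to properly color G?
χ(G) = 2

Clique number ω(G) = 2 (lower bound: χ ≥ ω).
The graph is bipartite (no odd cycle), so 2 colors suffice: χ(G) = 2.
A valid 2-coloring: color 1: [4, 8]; color 2: [3, 5, 6, 7].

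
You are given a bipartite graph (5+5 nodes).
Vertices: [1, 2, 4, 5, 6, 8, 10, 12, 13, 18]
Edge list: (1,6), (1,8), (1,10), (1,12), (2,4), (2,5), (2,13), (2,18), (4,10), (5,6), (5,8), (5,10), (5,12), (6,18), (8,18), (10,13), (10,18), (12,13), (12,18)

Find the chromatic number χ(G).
χ(G) = 2

Clique number ω(G) = 2 (lower bound: χ ≥ ω).
The graph is bipartite (no odd cycle), so 2 colors suffice: χ(G) = 2.
A valid 2-coloring: color 1: [2, 6, 8, 10, 12]; color 2: [1, 4, 5, 13, 18].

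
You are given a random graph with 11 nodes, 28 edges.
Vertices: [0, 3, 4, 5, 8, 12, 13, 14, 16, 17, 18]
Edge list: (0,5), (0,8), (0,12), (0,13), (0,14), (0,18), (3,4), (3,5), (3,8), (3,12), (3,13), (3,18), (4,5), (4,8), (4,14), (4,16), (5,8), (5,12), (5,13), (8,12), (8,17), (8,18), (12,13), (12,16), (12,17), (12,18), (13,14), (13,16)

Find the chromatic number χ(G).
χ(G) = 4

Clique number ω(G) = 4 (lower bound: χ ≥ ω).
The clique on [3, 4, 5, 8] has size 4, forcing χ ≥ 4, and the coloring below uses 4 colors, so χ(G) = 4.
A valid 4-coloring: color 1: [4, 12]; color 2: [8, 13]; color 3: [0, 3, 16, 17]; color 4: [5, 14, 18].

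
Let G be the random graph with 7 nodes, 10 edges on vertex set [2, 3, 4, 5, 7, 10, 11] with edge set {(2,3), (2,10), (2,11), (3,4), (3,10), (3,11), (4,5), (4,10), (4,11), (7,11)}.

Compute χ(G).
Clique number ω(G) = 3 (lower bound: χ ≥ ω).
The clique on [2, 3, 10] has size 3, forcing χ ≥ 3, and the coloring below uses 3 colors, so χ(G) = 3.
A valid 3-coloring: color 1: [5, 10, 11]; color 2: [3, 7]; color 3: [2, 4].

χ(G) = 3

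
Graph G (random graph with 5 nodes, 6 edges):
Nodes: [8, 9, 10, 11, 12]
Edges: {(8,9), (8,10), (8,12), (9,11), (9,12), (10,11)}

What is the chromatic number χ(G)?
χ(G) = 3

Clique number ω(G) = 3 (lower bound: χ ≥ ω).
The clique on [8, 9, 12] has size 3, forcing χ ≥ 3, and the coloring below uses 3 colors, so χ(G) = 3.
A valid 3-coloring: color 1: [8, 11]; color 2: [9, 10]; color 3: [12].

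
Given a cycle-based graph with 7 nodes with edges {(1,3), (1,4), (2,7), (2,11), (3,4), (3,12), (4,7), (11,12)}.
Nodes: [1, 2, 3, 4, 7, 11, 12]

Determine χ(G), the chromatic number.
χ(G) = 3

Clique number ω(G) = 3 (lower bound: χ ≥ ω).
The clique on [1, 3, 4] has size 3, forcing χ ≥ 3, and the coloring below uses 3 colors, so χ(G) = 3.
A valid 3-coloring: color 1: [3, 7, 11]; color 2: [2, 4, 12]; color 3: [1].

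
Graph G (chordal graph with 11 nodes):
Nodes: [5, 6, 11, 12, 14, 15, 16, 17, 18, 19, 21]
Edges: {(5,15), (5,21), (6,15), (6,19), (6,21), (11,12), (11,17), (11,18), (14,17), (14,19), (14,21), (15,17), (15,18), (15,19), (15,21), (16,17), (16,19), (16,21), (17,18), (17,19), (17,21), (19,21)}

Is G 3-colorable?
No, G is not 3-colorable

The clique on vertices [16, 17, 19, 21] has size 4 > 3, so it alone needs 4 colors.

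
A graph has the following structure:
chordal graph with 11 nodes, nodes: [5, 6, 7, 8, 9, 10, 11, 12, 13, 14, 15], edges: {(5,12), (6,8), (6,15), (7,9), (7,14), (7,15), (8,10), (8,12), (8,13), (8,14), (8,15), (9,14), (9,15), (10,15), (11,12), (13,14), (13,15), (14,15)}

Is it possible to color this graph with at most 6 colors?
Yes, G is 6-colorable

A valid 6-coloring: color 1: [12, 15]; color 2: [5, 8, 9, 11]; color 3: [6, 10, 14]; color 4: [7, 13].
(χ(G) = 4 ≤ 6.)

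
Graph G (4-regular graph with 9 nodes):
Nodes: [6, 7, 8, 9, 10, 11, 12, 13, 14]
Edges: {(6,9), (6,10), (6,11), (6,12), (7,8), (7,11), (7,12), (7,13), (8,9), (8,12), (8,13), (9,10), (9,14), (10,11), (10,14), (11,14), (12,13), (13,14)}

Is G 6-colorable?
Yes, G is 6-colorable

A valid 6-coloring: color 1: [9, 11, 12]; color 2: [10, 13]; color 3: [6, 8, 14]; color 4: [7].
(χ(G) = 4 ≤ 6.)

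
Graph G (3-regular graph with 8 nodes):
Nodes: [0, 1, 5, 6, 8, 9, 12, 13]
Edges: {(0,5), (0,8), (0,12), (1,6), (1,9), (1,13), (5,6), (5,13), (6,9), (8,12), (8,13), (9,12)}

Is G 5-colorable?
Yes, G is 5-colorable

A valid 5-coloring: color 1: [1, 5, 8]; color 2: [6, 12, 13]; color 3: [0, 9].
(χ(G) = 3 ≤ 5.)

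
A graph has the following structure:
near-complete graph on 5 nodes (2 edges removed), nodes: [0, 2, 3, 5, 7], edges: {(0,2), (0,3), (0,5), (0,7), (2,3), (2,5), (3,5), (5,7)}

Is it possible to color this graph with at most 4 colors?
Yes, G is 4-colorable

A valid 4-coloring: color 1: [0]; color 2: [5]; color 3: [3, 7]; color 4: [2].
(χ(G) = 4 ≤ 4.)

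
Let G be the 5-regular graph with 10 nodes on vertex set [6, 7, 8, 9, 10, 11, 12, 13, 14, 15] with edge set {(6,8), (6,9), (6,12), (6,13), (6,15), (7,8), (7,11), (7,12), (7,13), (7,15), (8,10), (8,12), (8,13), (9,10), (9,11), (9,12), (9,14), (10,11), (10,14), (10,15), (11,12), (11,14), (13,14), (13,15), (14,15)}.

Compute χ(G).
χ(G) = 4

Clique number ω(G) = 4 (lower bound: χ ≥ ω).
The clique on [9, 10, 11, 14] has size 4, forcing χ ≥ 4, and the coloring below uses 4 colors, so χ(G) = 4.
A valid 4-coloring: color 1: [8, 9, 15]; color 2: [10, 12, 13]; color 3: [6, 11]; color 4: [7, 14].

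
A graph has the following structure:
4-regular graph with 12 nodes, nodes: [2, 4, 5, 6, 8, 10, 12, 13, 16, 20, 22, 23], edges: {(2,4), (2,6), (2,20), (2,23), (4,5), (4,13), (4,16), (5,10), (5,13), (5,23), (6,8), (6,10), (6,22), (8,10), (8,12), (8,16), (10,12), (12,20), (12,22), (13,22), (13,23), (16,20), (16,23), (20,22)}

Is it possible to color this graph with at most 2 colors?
The clique on vertices [4, 5, 13] has size 3 > 2, so it alone needs 3 colors.

No, G is not 2-colorable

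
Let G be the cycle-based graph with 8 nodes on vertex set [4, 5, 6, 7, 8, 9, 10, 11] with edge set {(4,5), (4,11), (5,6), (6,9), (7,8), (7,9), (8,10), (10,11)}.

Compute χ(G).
χ(G) = 2

Clique number ω(G) = 2 (lower bound: χ ≥ ω).
The graph is bipartite (no odd cycle), so 2 colors suffice: χ(G) = 2.
A valid 2-coloring: color 1: [5, 8, 9, 11]; color 2: [4, 6, 7, 10].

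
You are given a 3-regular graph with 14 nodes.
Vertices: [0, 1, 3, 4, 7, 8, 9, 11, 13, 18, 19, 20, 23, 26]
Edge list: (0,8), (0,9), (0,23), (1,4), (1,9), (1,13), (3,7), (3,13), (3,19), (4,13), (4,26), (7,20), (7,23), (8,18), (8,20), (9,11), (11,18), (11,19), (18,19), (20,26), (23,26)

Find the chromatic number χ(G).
Clique number ω(G) = 3 (lower bound: χ ≥ ω).
The clique on [1, 4, 13] has size 3, forcing χ ≥ 3, and the coloring below uses 3 colors, so χ(G) = 3.
A valid 3-coloring: color 1: [0, 3, 4, 18, 20]; color 2: [7, 8, 9, 13, 19, 26]; color 3: [1, 11, 23].

χ(G) = 3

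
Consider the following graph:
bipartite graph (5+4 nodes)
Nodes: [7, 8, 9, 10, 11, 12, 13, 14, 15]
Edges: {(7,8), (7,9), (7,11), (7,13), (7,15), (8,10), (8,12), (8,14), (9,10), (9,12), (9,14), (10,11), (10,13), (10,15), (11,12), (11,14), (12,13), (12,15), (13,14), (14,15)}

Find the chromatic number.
χ(G) = 2

Clique number ω(G) = 2 (lower bound: χ ≥ ω).
The graph is bipartite (no odd cycle), so 2 colors suffice: χ(G) = 2.
A valid 2-coloring: color 1: [7, 10, 12, 14]; color 2: [8, 9, 11, 13, 15].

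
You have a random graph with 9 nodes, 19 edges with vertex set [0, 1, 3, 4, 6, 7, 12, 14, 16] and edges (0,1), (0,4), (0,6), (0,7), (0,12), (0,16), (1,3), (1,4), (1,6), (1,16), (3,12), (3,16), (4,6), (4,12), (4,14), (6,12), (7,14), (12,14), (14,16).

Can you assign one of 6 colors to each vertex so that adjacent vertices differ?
A valid 6-coloring: color 1: [0, 3, 14]; color 2: [1, 7, 12]; color 3: [4, 16]; color 4: [6].
(χ(G) = 4 ≤ 6.)

Yes, G is 6-colorable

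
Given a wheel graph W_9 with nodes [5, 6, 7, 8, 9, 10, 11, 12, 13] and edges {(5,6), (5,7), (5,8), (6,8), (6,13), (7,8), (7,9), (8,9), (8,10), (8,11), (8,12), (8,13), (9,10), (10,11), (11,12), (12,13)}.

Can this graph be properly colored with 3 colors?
Yes, G is 3-colorable

A valid 3-coloring: color 1: [8]; color 2: [6, 7, 10, 12]; color 3: [5, 9, 11, 13].
(χ(G) = 3 ≤ 3.)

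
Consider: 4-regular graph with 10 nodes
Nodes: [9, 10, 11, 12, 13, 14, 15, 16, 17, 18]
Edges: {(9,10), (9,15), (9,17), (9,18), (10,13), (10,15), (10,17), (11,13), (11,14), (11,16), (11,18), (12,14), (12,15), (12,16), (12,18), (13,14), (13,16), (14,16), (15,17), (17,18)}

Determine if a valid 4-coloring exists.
A valid 4-coloring: color 1: [12, 13, 17]; color 2: [9, 11]; color 3: [10, 14, 18]; color 4: [15, 16].
(χ(G) = 4 ≤ 4.)

Yes, G is 4-colorable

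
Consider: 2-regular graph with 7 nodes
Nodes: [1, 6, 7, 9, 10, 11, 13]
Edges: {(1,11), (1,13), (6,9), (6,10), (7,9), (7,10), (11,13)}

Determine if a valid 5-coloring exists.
Yes, G is 5-colorable

A valid 5-coloring: color 1: [1, 6, 7]; color 2: [9, 10, 13]; color 3: [11].
(χ(G) = 3 ≤ 5.)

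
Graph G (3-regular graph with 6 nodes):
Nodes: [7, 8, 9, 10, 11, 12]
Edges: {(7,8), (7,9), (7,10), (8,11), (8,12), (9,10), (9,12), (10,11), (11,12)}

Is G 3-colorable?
Yes, G is 3-colorable

A valid 3-coloring: color 1: [7, 11]; color 2: [10, 12]; color 3: [8, 9].
(χ(G) = 3 ≤ 3.)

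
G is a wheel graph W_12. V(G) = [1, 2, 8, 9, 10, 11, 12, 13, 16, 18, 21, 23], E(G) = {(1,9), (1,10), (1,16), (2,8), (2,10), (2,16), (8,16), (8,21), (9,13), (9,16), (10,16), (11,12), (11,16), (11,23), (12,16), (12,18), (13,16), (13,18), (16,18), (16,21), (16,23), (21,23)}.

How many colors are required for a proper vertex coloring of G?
χ(G) = 4

Clique number ω(G) = 3 (lower bound: χ ≥ ω).
Odd cycle [8, 2, 10, 1, 9, 13, 18, 12, 11, 23, 21] needs 3 colors (χ ≥ 3).
Vertex 16 is adjacent to every vertex of [1, 2, 8, 9, 10, 11, 12, 13, 18, 21, 23], which already need 3 colors among themselves, so 16 needs a new color (χ ≥ 4).
The coloring below uses 4 colors, so χ(G) = 4.
A valid 4-coloring: color 1: [16]; color 2: [8, 9, 10, 18, 23]; color 3: [1, 2, 12, 13, 21]; color 4: [11].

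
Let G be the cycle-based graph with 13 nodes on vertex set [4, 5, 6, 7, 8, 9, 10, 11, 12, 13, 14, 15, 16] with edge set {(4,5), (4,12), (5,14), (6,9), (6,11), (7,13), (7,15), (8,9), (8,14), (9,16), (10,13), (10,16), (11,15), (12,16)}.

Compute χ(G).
Clique number ω(G) = 2 (lower bound: χ ≥ ω).
Odd cycle [8, 14, 5, 4, 12, 16, 9] needs 3 colors (χ ≥ 3).
The coloring below uses 3 colors, so χ(G) = 3.
A valid 3-coloring: color 1: [4, 7, 9, 10, 11, 14]; color 2: [5, 6, 8, 13, 15, 16]; color 3: [12].

χ(G) = 3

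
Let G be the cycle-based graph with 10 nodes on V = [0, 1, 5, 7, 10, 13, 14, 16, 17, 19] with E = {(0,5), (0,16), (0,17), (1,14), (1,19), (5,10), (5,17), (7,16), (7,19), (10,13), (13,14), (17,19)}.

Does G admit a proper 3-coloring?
Yes, G is 3-colorable

A valid 3-coloring: color 1: [5, 14, 16, 19]; color 2: [1, 7, 10, 17]; color 3: [0, 13].
(χ(G) = 3 ≤ 3.)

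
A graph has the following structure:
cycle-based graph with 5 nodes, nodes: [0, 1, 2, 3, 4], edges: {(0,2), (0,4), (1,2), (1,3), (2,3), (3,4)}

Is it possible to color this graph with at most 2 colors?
No, G is not 2-colorable

The clique on vertices [1, 2, 3] has size 3 > 2, so it alone needs 3 colors.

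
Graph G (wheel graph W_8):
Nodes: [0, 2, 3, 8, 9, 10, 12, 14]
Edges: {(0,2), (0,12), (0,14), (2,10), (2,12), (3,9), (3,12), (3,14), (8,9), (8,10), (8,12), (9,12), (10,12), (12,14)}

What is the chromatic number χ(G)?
χ(G) = 4

Clique number ω(G) = 3 (lower bound: χ ≥ ω).
Odd cycle [3, 9, 8, 10, 2, 0, 14] needs 3 colors (χ ≥ 3).
Vertex 12 is adjacent to every vertex of [0, 2, 3, 8, 9, 10, 14], which already need 3 colors among themselves, so 12 needs a new color (χ ≥ 4).
The coloring below uses 4 colors, so χ(G) = 4.
A valid 4-coloring: color 1: [12]; color 2: [0, 3, 8]; color 3: [9, 10, 14]; color 4: [2].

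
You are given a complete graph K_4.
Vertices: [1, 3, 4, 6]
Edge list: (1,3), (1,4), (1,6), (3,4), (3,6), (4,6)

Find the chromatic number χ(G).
χ(G) = 4

Clique number ω(G) = 4 (lower bound: χ ≥ ω).
The clique on [1, 3, 4, 6] has size 4, forcing χ ≥ 4, and the coloring below uses 4 colors, so χ(G) = 4.
A valid 4-coloring: color 1: [6]; color 2: [4]; color 3: [1]; color 4: [3].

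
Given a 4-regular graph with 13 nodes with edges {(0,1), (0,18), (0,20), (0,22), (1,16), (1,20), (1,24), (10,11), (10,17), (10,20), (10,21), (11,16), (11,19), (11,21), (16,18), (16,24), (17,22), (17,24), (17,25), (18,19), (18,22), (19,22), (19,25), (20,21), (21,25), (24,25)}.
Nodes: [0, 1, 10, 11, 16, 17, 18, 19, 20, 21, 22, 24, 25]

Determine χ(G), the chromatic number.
χ(G) = 3

Clique number ω(G) = 3 (lower bound: χ ≥ ω).
The clique on [0, 1, 20] has size 3, forcing χ ≥ 3, and the coloring below uses 3 colors, so χ(G) = 3.
A valid 3-coloring: color 1: [11, 20, 22, 24]; color 2: [1, 10, 18, 25]; color 3: [0, 16, 17, 19, 21].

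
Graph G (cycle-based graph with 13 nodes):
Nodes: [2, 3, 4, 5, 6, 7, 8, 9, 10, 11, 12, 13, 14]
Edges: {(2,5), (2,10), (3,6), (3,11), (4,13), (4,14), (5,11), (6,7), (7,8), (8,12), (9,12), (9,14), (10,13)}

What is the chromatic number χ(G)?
Clique number ω(G) = 2 (lower bound: χ ≥ ω).
Odd cycle [7, 8, 12, 9, 14, 4, 13, 10, 2, 5, 11, 3, 6] needs 3 colors (χ ≥ 3).
The coloring below uses 3 colors, so χ(G) = 3.
A valid 3-coloring: color 1: [2, 3, 7, 12, 13, 14]; color 2: [4, 5, 6, 8, 9, 10]; color 3: [11].

χ(G) = 3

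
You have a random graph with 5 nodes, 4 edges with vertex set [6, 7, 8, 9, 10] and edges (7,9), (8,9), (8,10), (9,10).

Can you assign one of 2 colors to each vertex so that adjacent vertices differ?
The clique on vertices [8, 9, 10] has size 3 > 2, so it alone needs 3 colors.

No, G is not 2-colorable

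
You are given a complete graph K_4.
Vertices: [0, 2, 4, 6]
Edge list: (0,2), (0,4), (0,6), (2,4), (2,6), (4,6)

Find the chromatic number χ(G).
χ(G) = 4

Clique number ω(G) = 4 (lower bound: χ ≥ ω).
The clique on [0, 2, 4, 6] has size 4, forcing χ ≥ 4, and the coloring below uses 4 colors, so χ(G) = 4.
A valid 4-coloring: color 1: [4]; color 2: [0]; color 3: [6]; color 4: [2].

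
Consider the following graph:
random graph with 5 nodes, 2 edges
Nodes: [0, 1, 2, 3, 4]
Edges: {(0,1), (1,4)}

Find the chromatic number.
χ(G) = 2

Clique number ω(G) = 2 (lower bound: χ ≥ ω).
The graph is bipartite (no odd cycle), so 2 colors suffice: χ(G) = 2.
A valid 2-coloring: color 1: [1, 2, 3]; color 2: [0, 4].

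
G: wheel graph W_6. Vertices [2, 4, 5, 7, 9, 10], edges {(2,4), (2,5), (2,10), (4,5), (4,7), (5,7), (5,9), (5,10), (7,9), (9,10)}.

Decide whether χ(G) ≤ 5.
A valid 5-coloring: color 1: [5]; color 2: [4, 9]; color 3: [2, 7]; color 4: [10].
(χ(G) = 4 ≤ 5.)

Yes, G is 5-colorable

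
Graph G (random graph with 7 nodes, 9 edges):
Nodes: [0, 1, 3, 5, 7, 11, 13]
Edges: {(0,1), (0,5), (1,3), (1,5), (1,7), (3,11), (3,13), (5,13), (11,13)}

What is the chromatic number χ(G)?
Clique number ω(G) = 3 (lower bound: χ ≥ ω).
The clique on [0, 1, 5] has size 3, forcing χ ≥ 3, and the coloring below uses 3 colors, so χ(G) = 3.
A valid 3-coloring: color 1: [1, 13]; color 2: [5, 7, 11]; color 3: [0, 3].

χ(G) = 3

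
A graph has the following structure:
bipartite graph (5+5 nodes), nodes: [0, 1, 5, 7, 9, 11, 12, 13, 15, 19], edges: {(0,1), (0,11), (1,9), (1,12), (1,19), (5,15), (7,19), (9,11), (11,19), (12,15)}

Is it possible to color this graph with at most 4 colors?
A valid 4-coloring: color 1: [1, 7, 11, 13, 15]; color 2: [0, 5, 9, 12, 19].
(χ(G) = 2 ≤ 4.)

Yes, G is 4-colorable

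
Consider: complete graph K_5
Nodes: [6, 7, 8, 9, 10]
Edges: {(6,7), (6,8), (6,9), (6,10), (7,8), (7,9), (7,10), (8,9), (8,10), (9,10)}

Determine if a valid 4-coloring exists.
No, G is not 4-colorable

The clique on vertices [6, 7, 8, 9, 10] has size 5 > 4, so it alone needs 5 colors.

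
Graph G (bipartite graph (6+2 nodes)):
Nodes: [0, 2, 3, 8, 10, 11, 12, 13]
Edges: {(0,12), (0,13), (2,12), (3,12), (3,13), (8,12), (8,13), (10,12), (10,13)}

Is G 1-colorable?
No, G is not 1-colorable

Edge (0,12) forces its endpoints to differ, so 1 color is not enough.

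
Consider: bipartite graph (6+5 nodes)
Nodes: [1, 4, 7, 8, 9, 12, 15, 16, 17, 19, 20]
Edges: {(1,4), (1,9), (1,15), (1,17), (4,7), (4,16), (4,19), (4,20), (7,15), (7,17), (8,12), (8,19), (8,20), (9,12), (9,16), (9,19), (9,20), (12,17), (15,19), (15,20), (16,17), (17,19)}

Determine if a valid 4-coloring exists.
A valid 4-coloring: color 1: [1, 7, 12, 16, 19, 20]; color 2: [4, 8, 9, 15, 17].
(χ(G) = 2 ≤ 4.)

Yes, G is 4-colorable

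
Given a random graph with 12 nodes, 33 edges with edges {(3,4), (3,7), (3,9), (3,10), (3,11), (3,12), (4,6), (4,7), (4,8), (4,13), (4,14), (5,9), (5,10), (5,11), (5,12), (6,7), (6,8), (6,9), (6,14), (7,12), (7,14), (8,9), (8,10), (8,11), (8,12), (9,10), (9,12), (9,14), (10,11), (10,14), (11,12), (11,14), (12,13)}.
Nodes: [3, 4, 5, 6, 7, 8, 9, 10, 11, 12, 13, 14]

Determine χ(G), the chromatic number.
χ(G) = 4

Clique number ω(G) = 4 (lower bound: χ ≥ ω).
The clique on [4, 6, 7, 14] has size 4, forcing χ ≥ 4, and the coloring below uses 4 colors, so χ(G) = 4.
A valid 4-coloring: color 1: [6, 10, 12]; color 2: [4, 9, 11]; color 3: [3, 5, 8, 13, 14]; color 4: [7].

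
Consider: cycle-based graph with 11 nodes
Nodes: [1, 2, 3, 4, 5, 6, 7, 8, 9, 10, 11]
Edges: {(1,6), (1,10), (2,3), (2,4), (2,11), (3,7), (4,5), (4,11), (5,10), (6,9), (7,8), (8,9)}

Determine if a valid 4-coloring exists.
A valid 4-coloring: color 1: [3, 4, 6, 8, 10]; color 2: [1, 2, 5, 7, 9]; color 3: [11].
(χ(G) = 3 ≤ 4.)

Yes, G is 4-colorable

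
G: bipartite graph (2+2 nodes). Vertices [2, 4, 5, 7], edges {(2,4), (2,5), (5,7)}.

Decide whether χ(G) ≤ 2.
A valid 2-coloring: color 1: [2, 7]; color 2: [4, 5].
(χ(G) = 2 ≤ 2.)

Yes, G is 2-colorable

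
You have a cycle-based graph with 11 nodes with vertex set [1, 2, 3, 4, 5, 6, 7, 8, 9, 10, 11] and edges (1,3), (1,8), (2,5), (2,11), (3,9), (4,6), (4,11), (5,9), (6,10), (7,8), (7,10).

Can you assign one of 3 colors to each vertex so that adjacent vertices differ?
Yes, G is 3-colorable

A valid 3-coloring: color 1: [3, 4, 5, 8, 10]; color 2: [1, 6, 7, 9, 11]; color 3: [2].
(χ(G) = 3 ≤ 3.)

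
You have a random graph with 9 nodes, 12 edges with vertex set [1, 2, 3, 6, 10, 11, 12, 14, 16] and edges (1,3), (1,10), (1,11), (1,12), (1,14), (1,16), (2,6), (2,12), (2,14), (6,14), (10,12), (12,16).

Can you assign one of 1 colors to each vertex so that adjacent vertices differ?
The clique on vertices [1, 12, 16] has size 3 > 1, so it alone needs 3 colors.

No, G is not 1-colorable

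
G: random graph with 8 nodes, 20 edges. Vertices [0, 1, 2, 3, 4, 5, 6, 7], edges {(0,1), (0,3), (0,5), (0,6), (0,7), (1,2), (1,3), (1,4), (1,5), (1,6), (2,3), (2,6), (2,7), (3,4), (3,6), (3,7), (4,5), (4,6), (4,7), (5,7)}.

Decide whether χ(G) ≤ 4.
Yes, G is 4-colorable

A valid 4-coloring: color 1: [3, 5]; color 2: [1, 7]; color 3: [6]; color 4: [0, 2, 4].
(χ(G) = 4 ≤ 4.)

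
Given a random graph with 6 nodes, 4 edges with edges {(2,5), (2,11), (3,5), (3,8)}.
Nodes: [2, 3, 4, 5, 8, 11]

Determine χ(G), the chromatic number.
χ(G) = 2

Clique number ω(G) = 2 (lower bound: χ ≥ ω).
The graph is bipartite (no odd cycle), so 2 colors suffice: χ(G) = 2.
A valid 2-coloring: color 1: [4, 5, 8, 11]; color 2: [2, 3].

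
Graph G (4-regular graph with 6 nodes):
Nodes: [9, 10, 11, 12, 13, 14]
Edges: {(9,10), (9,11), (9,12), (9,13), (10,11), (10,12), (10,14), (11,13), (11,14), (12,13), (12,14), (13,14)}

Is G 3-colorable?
Yes, G is 3-colorable

A valid 3-coloring: color 1: [9, 14]; color 2: [11, 12]; color 3: [10, 13].
(χ(G) = 3 ≤ 3.)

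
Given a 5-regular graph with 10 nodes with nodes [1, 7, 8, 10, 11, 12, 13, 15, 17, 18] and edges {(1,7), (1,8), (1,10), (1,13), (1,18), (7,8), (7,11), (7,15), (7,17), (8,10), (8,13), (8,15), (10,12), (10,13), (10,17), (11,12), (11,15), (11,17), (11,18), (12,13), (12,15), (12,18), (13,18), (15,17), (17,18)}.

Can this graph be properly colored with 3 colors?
The clique on vertices [1, 8, 10, 13] has size 4 > 3, so it alone needs 4 colors.

No, G is not 3-colorable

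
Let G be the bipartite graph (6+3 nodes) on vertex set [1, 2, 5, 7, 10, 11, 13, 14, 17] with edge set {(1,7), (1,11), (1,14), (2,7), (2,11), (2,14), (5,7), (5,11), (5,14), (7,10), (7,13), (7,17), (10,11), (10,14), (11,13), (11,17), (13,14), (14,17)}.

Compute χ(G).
χ(G) = 2

Clique number ω(G) = 2 (lower bound: χ ≥ ω).
The graph is bipartite (no odd cycle), so 2 colors suffice: χ(G) = 2.
A valid 2-coloring: color 1: [7, 11, 14]; color 2: [1, 2, 5, 10, 13, 17].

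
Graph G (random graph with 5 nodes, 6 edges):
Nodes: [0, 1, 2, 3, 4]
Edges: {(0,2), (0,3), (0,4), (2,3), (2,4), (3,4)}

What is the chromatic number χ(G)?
χ(G) = 4

Clique number ω(G) = 4 (lower bound: χ ≥ ω).
The clique on [0, 2, 3, 4] has size 4, forcing χ ≥ 4, and the coloring below uses 4 colors, so χ(G) = 4.
A valid 4-coloring: color 1: [1, 3]; color 2: [2]; color 3: [4]; color 4: [0].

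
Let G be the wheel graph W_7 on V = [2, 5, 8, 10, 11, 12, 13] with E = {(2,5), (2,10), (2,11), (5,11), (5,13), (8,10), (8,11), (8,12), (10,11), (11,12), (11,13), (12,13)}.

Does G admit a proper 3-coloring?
Yes, G is 3-colorable

A valid 3-coloring: color 1: [11]; color 2: [5, 10, 12]; color 3: [2, 8, 13].
(χ(G) = 3 ≤ 3.)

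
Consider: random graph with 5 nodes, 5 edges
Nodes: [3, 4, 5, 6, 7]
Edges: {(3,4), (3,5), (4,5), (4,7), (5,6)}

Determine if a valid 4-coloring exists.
A valid 4-coloring: color 1: [4, 6]; color 2: [5, 7]; color 3: [3].
(χ(G) = 3 ≤ 4.)

Yes, G is 4-colorable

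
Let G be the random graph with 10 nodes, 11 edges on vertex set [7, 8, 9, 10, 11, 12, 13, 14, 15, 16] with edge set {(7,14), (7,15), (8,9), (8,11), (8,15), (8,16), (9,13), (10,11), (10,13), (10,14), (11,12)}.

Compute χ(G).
χ(G) = 3

Clique number ω(G) = 2 (lower bound: χ ≥ ω).
Odd cycle [8, 9, 13, 10, 14, 7, 15] needs 3 colors (χ ≥ 3).
The coloring below uses 3 colors, so χ(G) = 3.
A valid 3-coloring: color 1: [7, 8, 10, 12]; color 2: [9, 11, 14, 15, 16]; color 3: [13].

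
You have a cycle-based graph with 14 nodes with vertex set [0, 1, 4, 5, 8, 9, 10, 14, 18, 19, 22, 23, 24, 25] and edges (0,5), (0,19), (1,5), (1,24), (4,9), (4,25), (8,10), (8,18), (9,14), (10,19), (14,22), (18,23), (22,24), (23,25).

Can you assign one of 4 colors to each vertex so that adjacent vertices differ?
Yes, G is 4-colorable

A valid 4-coloring: color 1: [4, 5, 8, 14, 19, 23, 24]; color 2: [0, 1, 9, 10, 18, 22, 25].
(χ(G) = 2 ≤ 4.)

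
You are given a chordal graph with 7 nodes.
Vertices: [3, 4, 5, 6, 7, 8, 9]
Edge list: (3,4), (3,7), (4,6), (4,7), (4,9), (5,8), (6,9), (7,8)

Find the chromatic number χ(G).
χ(G) = 3

Clique number ω(G) = 3 (lower bound: χ ≥ ω).
The clique on [4, 6, 9] has size 3, forcing χ ≥ 3, and the coloring below uses 3 colors, so χ(G) = 3.
A valid 3-coloring: color 1: [4, 8]; color 2: [5, 7, 9]; color 3: [3, 6].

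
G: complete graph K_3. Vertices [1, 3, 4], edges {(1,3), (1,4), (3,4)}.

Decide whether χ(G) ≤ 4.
A valid 4-coloring: color 1: [1]; color 2: [4]; color 3: [3].
(χ(G) = 3 ≤ 4.)

Yes, G is 4-colorable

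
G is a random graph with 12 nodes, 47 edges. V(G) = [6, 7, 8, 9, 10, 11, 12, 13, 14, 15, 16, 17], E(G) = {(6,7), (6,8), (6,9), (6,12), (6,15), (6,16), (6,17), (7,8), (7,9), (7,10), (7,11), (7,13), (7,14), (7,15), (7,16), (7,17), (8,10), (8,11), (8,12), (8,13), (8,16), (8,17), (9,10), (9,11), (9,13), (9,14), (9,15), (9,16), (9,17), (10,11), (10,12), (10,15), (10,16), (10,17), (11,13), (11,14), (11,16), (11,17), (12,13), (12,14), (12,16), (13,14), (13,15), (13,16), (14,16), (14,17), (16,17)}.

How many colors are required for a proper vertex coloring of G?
Clique number ω(G) = 6 (lower bound: χ ≥ ω).
The clique on [7, 8, 10, 11, 16, 17] has size 6, forcing χ ≥ 6, and the coloring below uses 6 colors, so χ(G) = 6.
A valid 6-coloring: color 1: [7, 12]; color 2: [15, 16]; color 3: [8, 9]; color 4: [13, 17]; color 5: [6, 10, 14]; color 6: [11].

χ(G) = 6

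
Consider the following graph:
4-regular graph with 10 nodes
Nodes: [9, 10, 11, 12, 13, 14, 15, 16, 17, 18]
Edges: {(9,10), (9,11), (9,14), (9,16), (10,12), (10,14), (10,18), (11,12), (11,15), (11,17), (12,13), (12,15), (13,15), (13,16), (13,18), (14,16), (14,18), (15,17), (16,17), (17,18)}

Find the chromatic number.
χ(G) = 4

Clique number ω(G) = 3 (lower bound: χ ≥ ω).
Suppose a proper 3-coloring c exists. The clique [9, 10, 14] takes 3 distinct colors; by symmetry let c(9) = 1, c(10) = 2, c(14) = 3.
- Vertex 16: neighbors [9, 14] already have colors [1, 3] ⇒ c(16) = 2.
- Vertex 18: neighbors [10, 14] already have colors [2, 3] ⇒ c(18) = 1.
- Vertex 13: neighbors [18, 16] already have colors [1, 2] ⇒ c(13) = 3.
- Vertex 12: neighbors [10, 13] already have colors [2, 3] ⇒ c(12) = 1.
- Vertex 15: neighbors [12, 13] already have colors [1, 3] ⇒ c(15) = 2.
- Vertex 11: neighbors [9, 15] already have colors [1, 2] ⇒ c(11) = 3.
- Vertex 17: neighbors [18, 15, 11] already have colors [1, 2, 3] — all 3 colors blocked. Contradiction.
The forced assignments end in a contradiction, so G has no proper 3-coloring (χ ≥ 4).
The coloring below uses 4 colors, so χ(G) = 4.
A valid 4-coloring: color 1: [12, 14, 17]; color 2: [10, 11, 13]; color 3: [9, 15, 18]; color 4: [16].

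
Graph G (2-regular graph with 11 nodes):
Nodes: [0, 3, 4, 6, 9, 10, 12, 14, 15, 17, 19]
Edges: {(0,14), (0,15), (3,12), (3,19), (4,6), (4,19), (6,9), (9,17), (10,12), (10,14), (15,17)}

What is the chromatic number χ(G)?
Clique number ω(G) = 2 (lower bound: χ ≥ ω).
Odd cycle [3, 19, 4, 6, 9, 17, 15, 0, 14, 10, 12] needs 3 colors (χ ≥ 3).
The coloring below uses 3 colors, so χ(G) = 3.
A valid 3-coloring: color 1: [0, 3, 4, 9, 10]; color 2: [6, 12, 14, 15, 19]; color 3: [17].

χ(G) = 3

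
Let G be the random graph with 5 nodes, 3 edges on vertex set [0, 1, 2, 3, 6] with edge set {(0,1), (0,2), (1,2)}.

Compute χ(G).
χ(G) = 3

Clique number ω(G) = 3 (lower bound: χ ≥ ω).
The clique on [0, 1, 2] has size 3, forcing χ ≥ 3, and the coloring below uses 3 colors, so χ(G) = 3.
A valid 3-coloring: color 1: [2, 3, 6]; color 2: [0]; color 3: [1].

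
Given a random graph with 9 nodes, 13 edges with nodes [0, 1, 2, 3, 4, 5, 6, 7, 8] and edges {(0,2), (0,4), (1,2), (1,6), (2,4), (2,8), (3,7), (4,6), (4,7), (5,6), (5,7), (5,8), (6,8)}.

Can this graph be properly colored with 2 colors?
No, G is not 2-colorable

The clique on vertices [0, 2, 4] has size 3 > 2, so it alone needs 3 colors.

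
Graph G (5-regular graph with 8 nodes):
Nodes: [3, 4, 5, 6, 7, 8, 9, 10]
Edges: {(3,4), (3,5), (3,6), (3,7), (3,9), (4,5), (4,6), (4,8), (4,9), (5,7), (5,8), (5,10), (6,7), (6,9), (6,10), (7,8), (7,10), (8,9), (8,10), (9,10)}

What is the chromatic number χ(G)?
Clique number ω(G) = 4 (lower bound: χ ≥ ω).
The clique on [5, 7, 8, 10] has size 4, forcing χ ≥ 4, and the coloring below uses 4 colors, so χ(G) = 4.
A valid 4-coloring: color 1: [4, 7]; color 2: [6, 8]; color 3: [3, 10]; color 4: [5, 9].

χ(G) = 4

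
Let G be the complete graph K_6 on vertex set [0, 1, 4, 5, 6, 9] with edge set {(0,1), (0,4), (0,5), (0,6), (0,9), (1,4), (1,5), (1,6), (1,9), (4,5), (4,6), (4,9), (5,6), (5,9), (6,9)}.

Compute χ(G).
Clique number ω(G) = 6 (lower bound: χ ≥ ω).
The clique on [0, 1, 4, 5, 6, 9] has size 6, forcing χ ≥ 6, and the coloring below uses 6 colors, so χ(G) = 6.
A valid 6-coloring: color 1: [9]; color 2: [1]; color 3: [4]; color 4: [0]; color 5: [5]; color 6: [6].

χ(G) = 6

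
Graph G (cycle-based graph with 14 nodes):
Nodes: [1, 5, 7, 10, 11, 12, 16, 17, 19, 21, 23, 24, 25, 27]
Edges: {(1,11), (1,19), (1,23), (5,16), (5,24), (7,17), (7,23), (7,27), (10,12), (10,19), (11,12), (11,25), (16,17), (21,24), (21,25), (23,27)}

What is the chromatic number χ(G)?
Clique number ω(G) = 3 (lower bound: χ ≥ ω).
The clique on [7, 23, 27] has size 3, forcing χ ≥ 3, and the coloring below uses 3 colors, so χ(G) = 3.
A valid 3-coloring: color 1: [5, 10, 11, 17, 21, 23]; color 2: [1, 7, 12, 16, 24, 25]; color 3: [19, 27].

χ(G) = 3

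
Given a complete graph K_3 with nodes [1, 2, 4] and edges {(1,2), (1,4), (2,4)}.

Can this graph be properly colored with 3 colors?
A valid 3-coloring: color 1: [2]; color 2: [4]; color 3: [1].
(χ(G) = 3 ≤ 3.)

Yes, G is 3-colorable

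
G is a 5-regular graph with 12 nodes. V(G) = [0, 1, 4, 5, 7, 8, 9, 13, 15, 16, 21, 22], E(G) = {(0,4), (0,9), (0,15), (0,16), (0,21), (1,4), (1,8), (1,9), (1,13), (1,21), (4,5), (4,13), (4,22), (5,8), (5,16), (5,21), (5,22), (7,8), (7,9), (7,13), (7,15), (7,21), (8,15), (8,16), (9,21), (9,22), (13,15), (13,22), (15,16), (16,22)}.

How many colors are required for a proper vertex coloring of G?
χ(G) = 4

Clique number ω(G) = 3 (lower bound: χ ≥ ω).
Suppose a proper 3-coloring c exists. The clique [0, 9, 21] takes 3 distinct colors; by symmetry let c(0) = 1, c(9) = 2, c(21) = 3.
- Vertex 1: neighbors [9, 21] already have colors [2, 3] ⇒ c(1) = 1.
- Vertex 7: neighbors [9, 21] already have colors [2, 3] ⇒ c(7) = 1.
- Vertex 5: neighbors [21] already have colors [3]; try each remaining color.
- Case c(5) = 1:
  - Vertex 22: neighbors [5, 9] already have colors [1, 2] ⇒ c(22) = 3.
  - Vertex 13: neighbors [1, 22] already have colors [1, 3] ⇒ c(13) = 2.
  - Vertex 4: neighbors [0, 13, 22] already have colors [1, 2, 3] — all 3 colors blocked. Contradiction.
- Case c(5) = 2:
  - Vertex 16: neighbors [0, 5] already have colors [1, 2] ⇒ c(16) = 3.
  - Vertex 8: neighbors [1, 5, 16] already have colors [1, 2, 3] — all 3 colors blocked. Contradiction.
Every case ends in a contradiction, so G has no proper 3-coloring (χ ≥ 4).
The coloring below uses 4 colors, so χ(G) = 4.
A valid 4-coloring: color 1: [4, 7, 16]; color 2: [8, 9, 13]; color 3: [15, 21, 22]; color 4: [0, 1, 5].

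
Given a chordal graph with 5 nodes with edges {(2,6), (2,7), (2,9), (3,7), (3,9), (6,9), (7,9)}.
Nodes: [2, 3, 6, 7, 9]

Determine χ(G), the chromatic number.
Clique number ω(G) = 3 (lower bound: χ ≥ ω).
The clique on [2, 6, 9] has size 3, forcing χ ≥ 3, and the coloring below uses 3 colors, so χ(G) = 3.
A valid 3-coloring: color 1: [9]; color 2: [2, 3]; color 3: [6, 7].

χ(G) = 3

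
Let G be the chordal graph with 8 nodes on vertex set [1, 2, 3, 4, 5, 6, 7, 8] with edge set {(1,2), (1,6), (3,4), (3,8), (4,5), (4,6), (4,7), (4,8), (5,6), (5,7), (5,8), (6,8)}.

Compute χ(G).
Clique number ω(G) = 4 (lower bound: χ ≥ ω).
The clique on [4, 5, 6, 8] has size 4, forcing χ ≥ 4, and the coloring below uses 4 colors, so χ(G) = 4.
A valid 4-coloring: color 1: [1, 4]; color 2: [2, 3, 6, 7]; color 3: [8]; color 4: [5].

χ(G) = 4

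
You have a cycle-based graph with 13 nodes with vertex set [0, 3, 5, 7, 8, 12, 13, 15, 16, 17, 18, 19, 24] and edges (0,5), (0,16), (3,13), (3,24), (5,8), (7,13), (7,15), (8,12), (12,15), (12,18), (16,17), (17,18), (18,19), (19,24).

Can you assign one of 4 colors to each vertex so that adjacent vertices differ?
Yes, G is 4-colorable

A valid 4-coloring: color 1: [5, 13, 15, 16, 18, 24]; color 2: [0, 3, 7, 12, 17, 19]; color 3: [8].
(χ(G) = 3 ≤ 4.)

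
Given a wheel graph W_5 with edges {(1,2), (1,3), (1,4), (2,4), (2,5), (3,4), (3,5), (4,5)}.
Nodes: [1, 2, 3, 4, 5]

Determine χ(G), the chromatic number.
χ(G) = 3

Clique number ω(G) = 3 (lower bound: χ ≥ ω).
The clique on [1, 2, 4] has size 3, forcing χ ≥ 3, and the coloring below uses 3 colors, so χ(G) = 3.
A valid 3-coloring: color 1: [4]; color 2: [2, 3]; color 3: [1, 5].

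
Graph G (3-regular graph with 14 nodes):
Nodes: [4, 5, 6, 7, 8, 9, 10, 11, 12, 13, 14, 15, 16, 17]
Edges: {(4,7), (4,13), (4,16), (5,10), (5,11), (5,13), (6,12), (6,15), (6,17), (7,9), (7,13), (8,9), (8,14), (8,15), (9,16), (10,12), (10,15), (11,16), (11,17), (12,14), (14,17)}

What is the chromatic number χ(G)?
Clique number ω(G) = 3 (lower bound: χ ≥ ω).
The clique on [4, 7, 13] has size 3, forcing χ ≥ 3, and the coloring below uses 3 colors, so χ(G) = 3.
A valid 3-coloring: color 1: [8, 12, 13, 16, 17]; color 2: [4, 6, 9, 10, 11, 14]; color 3: [5, 7, 15].

χ(G) = 3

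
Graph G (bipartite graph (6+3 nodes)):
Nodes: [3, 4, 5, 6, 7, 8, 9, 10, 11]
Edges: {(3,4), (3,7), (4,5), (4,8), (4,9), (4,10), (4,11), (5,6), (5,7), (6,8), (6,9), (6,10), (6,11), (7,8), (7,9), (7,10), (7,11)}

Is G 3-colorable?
A valid 3-coloring: color 1: [4, 6, 7]; color 2: [3, 5, 8, 9, 10, 11].
(χ(G) = 2 ≤ 3.)

Yes, G is 3-colorable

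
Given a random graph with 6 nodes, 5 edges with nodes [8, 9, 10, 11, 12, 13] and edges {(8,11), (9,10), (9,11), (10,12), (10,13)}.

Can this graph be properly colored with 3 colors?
A valid 3-coloring: color 1: [10, 11]; color 2: [8, 9, 12, 13].
(χ(G) = 2 ≤ 3.)

Yes, G is 3-colorable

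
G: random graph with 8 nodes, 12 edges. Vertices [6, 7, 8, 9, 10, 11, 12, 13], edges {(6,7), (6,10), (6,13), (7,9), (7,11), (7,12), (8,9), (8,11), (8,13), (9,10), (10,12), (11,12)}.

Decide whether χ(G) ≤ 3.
Yes, G is 3-colorable

A valid 3-coloring: color 1: [7, 8, 10]; color 2: [6, 9, 12]; color 3: [11, 13].
(χ(G) = 3 ≤ 3.)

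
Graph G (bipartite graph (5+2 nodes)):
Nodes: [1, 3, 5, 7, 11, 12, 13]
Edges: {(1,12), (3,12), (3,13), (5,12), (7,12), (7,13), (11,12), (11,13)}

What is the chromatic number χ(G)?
Clique number ω(G) = 2 (lower bound: χ ≥ ω).
The graph is bipartite (no odd cycle), so 2 colors suffice: χ(G) = 2.
A valid 2-coloring: color 1: [12, 13]; color 2: [1, 3, 5, 7, 11].

χ(G) = 2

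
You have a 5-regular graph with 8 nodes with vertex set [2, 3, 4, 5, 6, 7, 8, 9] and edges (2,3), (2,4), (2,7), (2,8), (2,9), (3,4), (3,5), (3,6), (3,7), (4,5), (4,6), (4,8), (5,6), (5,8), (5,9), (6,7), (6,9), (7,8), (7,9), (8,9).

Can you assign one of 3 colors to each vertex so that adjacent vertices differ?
The clique on vertices [2, 7, 8, 9] has size 4 > 3, so it alone needs 4 colors.

No, G is not 3-colorable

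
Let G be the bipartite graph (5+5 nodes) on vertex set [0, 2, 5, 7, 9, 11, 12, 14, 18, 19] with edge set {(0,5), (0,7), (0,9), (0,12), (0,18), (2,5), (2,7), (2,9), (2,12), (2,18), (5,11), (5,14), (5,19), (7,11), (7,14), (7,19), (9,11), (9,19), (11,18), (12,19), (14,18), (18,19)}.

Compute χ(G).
Clique number ω(G) = 2 (lower bound: χ ≥ ω).
The graph is bipartite (no odd cycle), so 2 colors suffice: χ(G) = 2.
A valid 2-coloring: color 1: [5, 7, 9, 12, 18]; color 2: [0, 2, 11, 14, 19].

χ(G) = 2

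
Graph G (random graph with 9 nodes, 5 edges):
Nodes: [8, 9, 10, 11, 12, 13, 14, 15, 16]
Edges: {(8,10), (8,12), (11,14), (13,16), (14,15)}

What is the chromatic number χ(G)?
χ(G) = 2

Clique number ω(G) = 2 (lower bound: χ ≥ ω).
The graph is bipartite (no odd cycle), so 2 colors suffice: χ(G) = 2.
A valid 2-coloring: color 1: [8, 9, 13, 14]; color 2: [10, 11, 12, 15, 16].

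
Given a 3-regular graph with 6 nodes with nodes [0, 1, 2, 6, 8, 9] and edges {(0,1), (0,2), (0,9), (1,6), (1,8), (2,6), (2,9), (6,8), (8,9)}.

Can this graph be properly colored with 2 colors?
No, G is not 2-colorable

The clique on vertices [0, 2, 9] has size 3 > 2, so it alone needs 3 colors.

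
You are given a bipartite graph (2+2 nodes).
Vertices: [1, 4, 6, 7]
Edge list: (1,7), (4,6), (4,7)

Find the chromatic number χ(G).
χ(G) = 2

Clique number ω(G) = 2 (lower bound: χ ≥ ω).
The graph is bipartite (no odd cycle), so 2 colors suffice: χ(G) = 2.
A valid 2-coloring: color 1: [1, 4]; color 2: [6, 7].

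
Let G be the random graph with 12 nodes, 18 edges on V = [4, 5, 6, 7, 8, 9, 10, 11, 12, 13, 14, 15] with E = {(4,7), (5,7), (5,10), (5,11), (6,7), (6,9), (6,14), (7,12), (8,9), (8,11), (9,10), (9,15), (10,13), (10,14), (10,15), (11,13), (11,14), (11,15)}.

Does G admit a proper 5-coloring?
Yes, G is 5-colorable

A valid 5-coloring: color 1: [4, 6, 10, 11, 12]; color 2: [7, 9, 13, 14]; color 3: [5, 8, 15].
(χ(G) = 3 ≤ 5.)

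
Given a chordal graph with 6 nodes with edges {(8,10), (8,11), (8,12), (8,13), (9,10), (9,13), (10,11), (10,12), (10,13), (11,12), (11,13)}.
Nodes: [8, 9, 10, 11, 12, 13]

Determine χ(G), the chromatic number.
Clique number ω(G) = 4 (lower bound: χ ≥ ω).
The clique on [8, 10, 11, 12] has size 4, forcing χ ≥ 4, and the coloring below uses 4 colors, so χ(G) = 4.
A valid 4-coloring: color 1: [10]; color 2: [9, 11]; color 3: [8]; color 4: [12, 13].

χ(G) = 4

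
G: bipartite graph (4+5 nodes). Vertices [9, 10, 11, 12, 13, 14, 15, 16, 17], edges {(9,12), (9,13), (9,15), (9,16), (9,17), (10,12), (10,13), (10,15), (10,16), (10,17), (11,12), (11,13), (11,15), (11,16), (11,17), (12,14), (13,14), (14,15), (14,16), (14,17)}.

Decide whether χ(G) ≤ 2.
Yes, G is 2-colorable

A valid 2-coloring: color 1: [9, 10, 11, 14]; color 2: [12, 13, 15, 16, 17].
(χ(G) = 2 ≤ 2.)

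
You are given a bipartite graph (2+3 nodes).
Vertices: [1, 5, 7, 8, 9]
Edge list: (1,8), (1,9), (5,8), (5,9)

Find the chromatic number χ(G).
Clique number ω(G) = 2 (lower bound: χ ≥ ω).
The graph is bipartite (no odd cycle), so 2 colors suffice: χ(G) = 2.
A valid 2-coloring: color 1: [7, 8, 9]; color 2: [1, 5].

χ(G) = 2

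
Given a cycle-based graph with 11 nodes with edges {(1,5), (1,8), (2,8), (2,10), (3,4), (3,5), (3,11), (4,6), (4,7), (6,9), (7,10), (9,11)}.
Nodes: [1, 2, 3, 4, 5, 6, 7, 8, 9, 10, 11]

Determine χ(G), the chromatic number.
χ(G) = 3

Clique number ω(G) = 2 (lower bound: χ ≥ ω).
Odd cycle [9, 6, 4, 3, 11] needs 3 colors (χ ≥ 3).
The coloring below uses 3 colors, so χ(G) = 3.
A valid 3-coloring: color 1: [1, 2, 3, 6, 7]; color 2: [4, 5, 8, 9, 10]; color 3: [11].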